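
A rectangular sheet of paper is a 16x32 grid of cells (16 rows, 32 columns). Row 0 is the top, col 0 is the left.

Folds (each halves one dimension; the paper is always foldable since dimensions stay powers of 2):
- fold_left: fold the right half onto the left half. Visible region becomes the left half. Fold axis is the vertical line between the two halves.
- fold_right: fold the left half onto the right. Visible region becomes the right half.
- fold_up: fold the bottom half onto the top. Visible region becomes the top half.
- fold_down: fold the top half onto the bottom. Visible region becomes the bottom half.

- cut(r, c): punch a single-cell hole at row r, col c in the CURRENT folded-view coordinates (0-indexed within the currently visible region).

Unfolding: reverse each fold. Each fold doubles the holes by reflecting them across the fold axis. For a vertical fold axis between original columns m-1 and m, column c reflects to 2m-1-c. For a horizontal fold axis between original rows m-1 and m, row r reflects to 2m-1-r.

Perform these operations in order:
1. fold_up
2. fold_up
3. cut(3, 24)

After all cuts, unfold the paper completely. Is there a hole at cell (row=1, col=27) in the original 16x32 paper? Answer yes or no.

Op 1 fold_up: fold axis h@8; visible region now rows[0,8) x cols[0,32) = 8x32
Op 2 fold_up: fold axis h@4; visible region now rows[0,4) x cols[0,32) = 4x32
Op 3 cut(3, 24): punch at orig (3,24); cuts so far [(3, 24)]; region rows[0,4) x cols[0,32) = 4x32
Unfold 1 (reflect across h@4): 2 holes -> [(3, 24), (4, 24)]
Unfold 2 (reflect across h@8): 4 holes -> [(3, 24), (4, 24), (11, 24), (12, 24)]
Holes: [(3, 24), (4, 24), (11, 24), (12, 24)]

Answer: no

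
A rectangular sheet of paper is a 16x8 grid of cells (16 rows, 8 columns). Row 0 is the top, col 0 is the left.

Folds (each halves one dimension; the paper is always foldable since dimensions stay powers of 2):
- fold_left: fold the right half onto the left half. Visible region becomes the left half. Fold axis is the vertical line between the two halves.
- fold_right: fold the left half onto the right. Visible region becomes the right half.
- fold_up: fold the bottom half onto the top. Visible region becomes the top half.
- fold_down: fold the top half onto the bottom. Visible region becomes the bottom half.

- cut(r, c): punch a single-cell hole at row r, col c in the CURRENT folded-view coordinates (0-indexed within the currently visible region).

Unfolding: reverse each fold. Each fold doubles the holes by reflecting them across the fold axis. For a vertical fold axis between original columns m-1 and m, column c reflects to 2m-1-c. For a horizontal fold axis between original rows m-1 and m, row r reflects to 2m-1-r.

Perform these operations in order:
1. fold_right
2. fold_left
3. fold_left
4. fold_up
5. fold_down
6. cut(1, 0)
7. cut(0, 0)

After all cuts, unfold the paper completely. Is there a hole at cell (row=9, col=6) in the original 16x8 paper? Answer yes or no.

Answer: no

Derivation:
Op 1 fold_right: fold axis v@4; visible region now rows[0,16) x cols[4,8) = 16x4
Op 2 fold_left: fold axis v@6; visible region now rows[0,16) x cols[4,6) = 16x2
Op 3 fold_left: fold axis v@5; visible region now rows[0,16) x cols[4,5) = 16x1
Op 4 fold_up: fold axis h@8; visible region now rows[0,8) x cols[4,5) = 8x1
Op 5 fold_down: fold axis h@4; visible region now rows[4,8) x cols[4,5) = 4x1
Op 6 cut(1, 0): punch at orig (5,4); cuts so far [(5, 4)]; region rows[4,8) x cols[4,5) = 4x1
Op 7 cut(0, 0): punch at orig (4,4); cuts so far [(4, 4), (5, 4)]; region rows[4,8) x cols[4,5) = 4x1
Unfold 1 (reflect across h@4): 4 holes -> [(2, 4), (3, 4), (4, 4), (5, 4)]
Unfold 2 (reflect across h@8): 8 holes -> [(2, 4), (3, 4), (4, 4), (5, 4), (10, 4), (11, 4), (12, 4), (13, 4)]
Unfold 3 (reflect across v@5): 16 holes -> [(2, 4), (2, 5), (3, 4), (3, 5), (4, 4), (4, 5), (5, 4), (5, 5), (10, 4), (10, 5), (11, 4), (11, 5), (12, 4), (12, 5), (13, 4), (13, 5)]
Unfold 4 (reflect across v@6): 32 holes -> [(2, 4), (2, 5), (2, 6), (2, 7), (3, 4), (3, 5), (3, 6), (3, 7), (4, 4), (4, 5), (4, 6), (4, 7), (5, 4), (5, 5), (5, 6), (5, 7), (10, 4), (10, 5), (10, 6), (10, 7), (11, 4), (11, 5), (11, 6), (11, 7), (12, 4), (12, 5), (12, 6), (12, 7), (13, 4), (13, 5), (13, 6), (13, 7)]
Unfold 5 (reflect across v@4): 64 holes -> [(2, 0), (2, 1), (2, 2), (2, 3), (2, 4), (2, 5), (2, 6), (2, 7), (3, 0), (3, 1), (3, 2), (3, 3), (3, 4), (3, 5), (3, 6), (3, 7), (4, 0), (4, 1), (4, 2), (4, 3), (4, 4), (4, 5), (4, 6), (4, 7), (5, 0), (5, 1), (5, 2), (5, 3), (5, 4), (5, 5), (5, 6), (5, 7), (10, 0), (10, 1), (10, 2), (10, 3), (10, 4), (10, 5), (10, 6), (10, 7), (11, 0), (11, 1), (11, 2), (11, 3), (11, 4), (11, 5), (11, 6), (11, 7), (12, 0), (12, 1), (12, 2), (12, 3), (12, 4), (12, 5), (12, 6), (12, 7), (13, 0), (13, 1), (13, 2), (13, 3), (13, 4), (13, 5), (13, 6), (13, 7)]
Holes: [(2, 0), (2, 1), (2, 2), (2, 3), (2, 4), (2, 5), (2, 6), (2, 7), (3, 0), (3, 1), (3, 2), (3, 3), (3, 4), (3, 5), (3, 6), (3, 7), (4, 0), (4, 1), (4, 2), (4, 3), (4, 4), (4, 5), (4, 6), (4, 7), (5, 0), (5, 1), (5, 2), (5, 3), (5, 4), (5, 5), (5, 6), (5, 7), (10, 0), (10, 1), (10, 2), (10, 3), (10, 4), (10, 5), (10, 6), (10, 7), (11, 0), (11, 1), (11, 2), (11, 3), (11, 4), (11, 5), (11, 6), (11, 7), (12, 0), (12, 1), (12, 2), (12, 3), (12, 4), (12, 5), (12, 6), (12, 7), (13, 0), (13, 1), (13, 2), (13, 3), (13, 4), (13, 5), (13, 6), (13, 7)]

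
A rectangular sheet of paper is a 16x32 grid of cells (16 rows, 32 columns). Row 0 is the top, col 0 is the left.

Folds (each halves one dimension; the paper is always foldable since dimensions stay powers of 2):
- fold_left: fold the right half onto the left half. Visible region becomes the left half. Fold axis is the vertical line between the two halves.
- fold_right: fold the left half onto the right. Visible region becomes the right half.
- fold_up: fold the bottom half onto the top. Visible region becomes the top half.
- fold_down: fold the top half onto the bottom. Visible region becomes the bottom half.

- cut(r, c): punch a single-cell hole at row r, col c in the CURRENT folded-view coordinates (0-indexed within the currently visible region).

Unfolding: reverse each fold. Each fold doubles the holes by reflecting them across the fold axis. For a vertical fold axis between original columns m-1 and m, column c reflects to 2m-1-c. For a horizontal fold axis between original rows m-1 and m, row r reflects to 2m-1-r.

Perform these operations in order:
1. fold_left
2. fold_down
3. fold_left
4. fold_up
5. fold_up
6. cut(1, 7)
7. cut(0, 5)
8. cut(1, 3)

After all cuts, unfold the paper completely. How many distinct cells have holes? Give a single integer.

Op 1 fold_left: fold axis v@16; visible region now rows[0,16) x cols[0,16) = 16x16
Op 2 fold_down: fold axis h@8; visible region now rows[8,16) x cols[0,16) = 8x16
Op 3 fold_left: fold axis v@8; visible region now rows[8,16) x cols[0,8) = 8x8
Op 4 fold_up: fold axis h@12; visible region now rows[8,12) x cols[0,8) = 4x8
Op 5 fold_up: fold axis h@10; visible region now rows[8,10) x cols[0,8) = 2x8
Op 6 cut(1, 7): punch at orig (9,7); cuts so far [(9, 7)]; region rows[8,10) x cols[0,8) = 2x8
Op 7 cut(0, 5): punch at orig (8,5); cuts so far [(8, 5), (9, 7)]; region rows[8,10) x cols[0,8) = 2x8
Op 8 cut(1, 3): punch at orig (9,3); cuts so far [(8, 5), (9, 3), (9, 7)]; region rows[8,10) x cols[0,8) = 2x8
Unfold 1 (reflect across h@10): 6 holes -> [(8, 5), (9, 3), (9, 7), (10, 3), (10, 7), (11, 5)]
Unfold 2 (reflect across h@12): 12 holes -> [(8, 5), (9, 3), (9, 7), (10, 3), (10, 7), (11, 5), (12, 5), (13, 3), (13, 7), (14, 3), (14, 7), (15, 5)]
Unfold 3 (reflect across v@8): 24 holes -> [(8, 5), (8, 10), (9, 3), (9, 7), (9, 8), (9, 12), (10, 3), (10, 7), (10, 8), (10, 12), (11, 5), (11, 10), (12, 5), (12, 10), (13, 3), (13, 7), (13, 8), (13, 12), (14, 3), (14, 7), (14, 8), (14, 12), (15, 5), (15, 10)]
Unfold 4 (reflect across h@8): 48 holes -> [(0, 5), (0, 10), (1, 3), (1, 7), (1, 8), (1, 12), (2, 3), (2, 7), (2, 8), (2, 12), (3, 5), (3, 10), (4, 5), (4, 10), (5, 3), (5, 7), (5, 8), (5, 12), (6, 3), (6, 7), (6, 8), (6, 12), (7, 5), (7, 10), (8, 5), (8, 10), (9, 3), (9, 7), (9, 8), (9, 12), (10, 3), (10, 7), (10, 8), (10, 12), (11, 5), (11, 10), (12, 5), (12, 10), (13, 3), (13, 7), (13, 8), (13, 12), (14, 3), (14, 7), (14, 8), (14, 12), (15, 5), (15, 10)]
Unfold 5 (reflect across v@16): 96 holes -> [(0, 5), (0, 10), (0, 21), (0, 26), (1, 3), (1, 7), (1, 8), (1, 12), (1, 19), (1, 23), (1, 24), (1, 28), (2, 3), (2, 7), (2, 8), (2, 12), (2, 19), (2, 23), (2, 24), (2, 28), (3, 5), (3, 10), (3, 21), (3, 26), (4, 5), (4, 10), (4, 21), (4, 26), (5, 3), (5, 7), (5, 8), (5, 12), (5, 19), (5, 23), (5, 24), (5, 28), (6, 3), (6, 7), (6, 8), (6, 12), (6, 19), (6, 23), (6, 24), (6, 28), (7, 5), (7, 10), (7, 21), (7, 26), (8, 5), (8, 10), (8, 21), (8, 26), (9, 3), (9, 7), (9, 8), (9, 12), (9, 19), (9, 23), (9, 24), (9, 28), (10, 3), (10, 7), (10, 8), (10, 12), (10, 19), (10, 23), (10, 24), (10, 28), (11, 5), (11, 10), (11, 21), (11, 26), (12, 5), (12, 10), (12, 21), (12, 26), (13, 3), (13, 7), (13, 8), (13, 12), (13, 19), (13, 23), (13, 24), (13, 28), (14, 3), (14, 7), (14, 8), (14, 12), (14, 19), (14, 23), (14, 24), (14, 28), (15, 5), (15, 10), (15, 21), (15, 26)]

Answer: 96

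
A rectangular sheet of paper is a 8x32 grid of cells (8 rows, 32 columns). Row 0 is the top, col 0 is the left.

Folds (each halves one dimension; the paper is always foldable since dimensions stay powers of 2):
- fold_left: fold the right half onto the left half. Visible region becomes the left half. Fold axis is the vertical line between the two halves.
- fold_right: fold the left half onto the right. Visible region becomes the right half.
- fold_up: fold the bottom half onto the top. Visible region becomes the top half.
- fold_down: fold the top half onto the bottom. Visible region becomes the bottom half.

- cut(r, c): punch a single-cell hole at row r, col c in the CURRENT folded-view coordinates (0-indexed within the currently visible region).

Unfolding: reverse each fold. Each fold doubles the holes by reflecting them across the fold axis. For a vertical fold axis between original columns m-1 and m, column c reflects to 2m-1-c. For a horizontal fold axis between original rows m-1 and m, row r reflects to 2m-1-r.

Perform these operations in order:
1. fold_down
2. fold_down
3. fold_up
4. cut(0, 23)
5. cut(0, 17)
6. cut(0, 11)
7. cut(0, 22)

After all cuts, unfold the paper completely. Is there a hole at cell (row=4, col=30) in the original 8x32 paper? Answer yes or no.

Answer: no

Derivation:
Op 1 fold_down: fold axis h@4; visible region now rows[4,8) x cols[0,32) = 4x32
Op 2 fold_down: fold axis h@6; visible region now rows[6,8) x cols[0,32) = 2x32
Op 3 fold_up: fold axis h@7; visible region now rows[6,7) x cols[0,32) = 1x32
Op 4 cut(0, 23): punch at orig (6,23); cuts so far [(6, 23)]; region rows[6,7) x cols[0,32) = 1x32
Op 5 cut(0, 17): punch at orig (6,17); cuts so far [(6, 17), (6, 23)]; region rows[6,7) x cols[0,32) = 1x32
Op 6 cut(0, 11): punch at orig (6,11); cuts so far [(6, 11), (6, 17), (6, 23)]; region rows[6,7) x cols[0,32) = 1x32
Op 7 cut(0, 22): punch at orig (6,22); cuts so far [(6, 11), (6, 17), (6, 22), (6, 23)]; region rows[6,7) x cols[0,32) = 1x32
Unfold 1 (reflect across h@7): 8 holes -> [(6, 11), (6, 17), (6, 22), (6, 23), (7, 11), (7, 17), (7, 22), (7, 23)]
Unfold 2 (reflect across h@6): 16 holes -> [(4, 11), (4, 17), (4, 22), (4, 23), (5, 11), (5, 17), (5, 22), (5, 23), (6, 11), (6, 17), (6, 22), (6, 23), (7, 11), (7, 17), (7, 22), (7, 23)]
Unfold 3 (reflect across h@4): 32 holes -> [(0, 11), (0, 17), (0, 22), (0, 23), (1, 11), (1, 17), (1, 22), (1, 23), (2, 11), (2, 17), (2, 22), (2, 23), (3, 11), (3, 17), (3, 22), (3, 23), (4, 11), (4, 17), (4, 22), (4, 23), (5, 11), (5, 17), (5, 22), (5, 23), (6, 11), (6, 17), (6, 22), (6, 23), (7, 11), (7, 17), (7, 22), (7, 23)]
Holes: [(0, 11), (0, 17), (0, 22), (0, 23), (1, 11), (1, 17), (1, 22), (1, 23), (2, 11), (2, 17), (2, 22), (2, 23), (3, 11), (3, 17), (3, 22), (3, 23), (4, 11), (4, 17), (4, 22), (4, 23), (5, 11), (5, 17), (5, 22), (5, 23), (6, 11), (6, 17), (6, 22), (6, 23), (7, 11), (7, 17), (7, 22), (7, 23)]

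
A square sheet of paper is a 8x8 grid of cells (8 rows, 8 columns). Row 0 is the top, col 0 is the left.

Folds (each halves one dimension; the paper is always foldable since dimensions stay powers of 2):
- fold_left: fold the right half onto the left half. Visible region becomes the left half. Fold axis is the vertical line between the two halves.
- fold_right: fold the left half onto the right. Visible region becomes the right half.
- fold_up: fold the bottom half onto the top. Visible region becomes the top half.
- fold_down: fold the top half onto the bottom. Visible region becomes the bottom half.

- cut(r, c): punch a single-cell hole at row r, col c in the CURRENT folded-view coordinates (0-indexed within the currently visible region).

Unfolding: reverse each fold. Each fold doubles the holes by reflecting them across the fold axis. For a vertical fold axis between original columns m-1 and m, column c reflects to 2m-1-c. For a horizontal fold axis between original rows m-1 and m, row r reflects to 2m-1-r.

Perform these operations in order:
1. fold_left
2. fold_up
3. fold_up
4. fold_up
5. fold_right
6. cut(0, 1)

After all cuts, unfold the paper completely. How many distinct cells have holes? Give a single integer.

Answer: 32

Derivation:
Op 1 fold_left: fold axis v@4; visible region now rows[0,8) x cols[0,4) = 8x4
Op 2 fold_up: fold axis h@4; visible region now rows[0,4) x cols[0,4) = 4x4
Op 3 fold_up: fold axis h@2; visible region now rows[0,2) x cols[0,4) = 2x4
Op 4 fold_up: fold axis h@1; visible region now rows[0,1) x cols[0,4) = 1x4
Op 5 fold_right: fold axis v@2; visible region now rows[0,1) x cols[2,4) = 1x2
Op 6 cut(0, 1): punch at orig (0,3); cuts so far [(0, 3)]; region rows[0,1) x cols[2,4) = 1x2
Unfold 1 (reflect across v@2): 2 holes -> [(0, 0), (0, 3)]
Unfold 2 (reflect across h@1): 4 holes -> [(0, 0), (0, 3), (1, 0), (1, 3)]
Unfold 3 (reflect across h@2): 8 holes -> [(0, 0), (0, 3), (1, 0), (1, 3), (2, 0), (2, 3), (3, 0), (3, 3)]
Unfold 4 (reflect across h@4): 16 holes -> [(0, 0), (0, 3), (1, 0), (1, 3), (2, 0), (2, 3), (3, 0), (3, 3), (4, 0), (4, 3), (5, 0), (5, 3), (6, 0), (6, 3), (7, 0), (7, 3)]
Unfold 5 (reflect across v@4): 32 holes -> [(0, 0), (0, 3), (0, 4), (0, 7), (1, 0), (1, 3), (1, 4), (1, 7), (2, 0), (2, 3), (2, 4), (2, 7), (3, 0), (3, 3), (3, 4), (3, 7), (4, 0), (4, 3), (4, 4), (4, 7), (5, 0), (5, 3), (5, 4), (5, 7), (6, 0), (6, 3), (6, 4), (6, 7), (7, 0), (7, 3), (7, 4), (7, 7)]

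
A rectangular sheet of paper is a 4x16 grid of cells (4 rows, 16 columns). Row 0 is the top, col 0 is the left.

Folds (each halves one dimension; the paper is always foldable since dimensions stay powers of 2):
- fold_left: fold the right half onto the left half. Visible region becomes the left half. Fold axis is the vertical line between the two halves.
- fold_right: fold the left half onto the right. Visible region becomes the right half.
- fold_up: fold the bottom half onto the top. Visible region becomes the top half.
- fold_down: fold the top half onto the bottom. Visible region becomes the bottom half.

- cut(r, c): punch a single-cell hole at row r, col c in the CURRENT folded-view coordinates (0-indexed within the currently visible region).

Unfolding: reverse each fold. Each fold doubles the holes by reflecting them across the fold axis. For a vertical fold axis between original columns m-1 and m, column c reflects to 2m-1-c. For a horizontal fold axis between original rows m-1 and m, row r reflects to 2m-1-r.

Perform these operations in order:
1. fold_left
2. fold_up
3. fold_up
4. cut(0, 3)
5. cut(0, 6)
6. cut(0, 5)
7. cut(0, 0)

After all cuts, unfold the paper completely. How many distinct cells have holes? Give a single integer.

Answer: 32

Derivation:
Op 1 fold_left: fold axis v@8; visible region now rows[0,4) x cols[0,8) = 4x8
Op 2 fold_up: fold axis h@2; visible region now rows[0,2) x cols[0,8) = 2x8
Op 3 fold_up: fold axis h@1; visible region now rows[0,1) x cols[0,8) = 1x8
Op 4 cut(0, 3): punch at orig (0,3); cuts so far [(0, 3)]; region rows[0,1) x cols[0,8) = 1x8
Op 5 cut(0, 6): punch at orig (0,6); cuts so far [(0, 3), (0, 6)]; region rows[0,1) x cols[0,8) = 1x8
Op 6 cut(0, 5): punch at orig (0,5); cuts so far [(0, 3), (0, 5), (0, 6)]; region rows[0,1) x cols[0,8) = 1x8
Op 7 cut(0, 0): punch at orig (0,0); cuts so far [(0, 0), (0, 3), (0, 5), (0, 6)]; region rows[0,1) x cols[0,8) = 1x8
Unfold 1 (reflect across h@1): 8 holes -> [(0, 0), (0, 3), (0, 5), (0, 6), (1, 0), (1, 3), (1, 5), (1, 6)]
Unfold 2 (reflect across h@2): 16 holes -> [(0, 0), (0, 3), (0, 5), (0, 6), (1, 0), (1, 3), (1, 5), (1, 6), (2, 0), (2, 3), (2, 5), (2, 6), (3, 0), (3, 3), (3, 5), (3, 6)]
Unfold 3 (reflect across v@8): 32 holes -> [(0, 0), (0, 3), (0, 5), (0, 6), (0, 9), (0, 10), (0, 12), (0, 15), (1, 0), (1, 3), (1, 5), (1, 6), (1, 9), (1, 10), (1, 12), (1, 15), (2, 0), (2, 3), (2, 5), (2, 6), (2, 9), (2, 10), (2, 12), (2, 15), (3, 0), (3, 3), (3, 5), (3, 6), (3, 9), (3, 10), (3, 12), (3, 15)]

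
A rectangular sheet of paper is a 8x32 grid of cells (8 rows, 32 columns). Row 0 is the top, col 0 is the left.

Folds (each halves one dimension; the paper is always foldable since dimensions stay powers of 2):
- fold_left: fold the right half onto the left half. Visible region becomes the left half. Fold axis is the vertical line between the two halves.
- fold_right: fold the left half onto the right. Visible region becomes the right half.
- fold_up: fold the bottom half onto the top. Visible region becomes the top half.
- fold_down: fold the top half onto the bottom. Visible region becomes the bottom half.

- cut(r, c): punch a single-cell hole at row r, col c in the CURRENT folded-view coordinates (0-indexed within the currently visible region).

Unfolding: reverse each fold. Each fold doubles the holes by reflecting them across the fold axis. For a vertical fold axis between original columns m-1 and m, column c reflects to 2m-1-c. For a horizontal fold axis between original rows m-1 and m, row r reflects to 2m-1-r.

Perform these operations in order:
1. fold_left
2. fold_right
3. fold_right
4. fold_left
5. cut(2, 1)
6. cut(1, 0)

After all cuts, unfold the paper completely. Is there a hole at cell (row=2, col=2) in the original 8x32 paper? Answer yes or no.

Answer: yes

Derivation:
Op 1 fold_left: fold axis v@16; visible region now rows[0,8) x cols[0,16) = 8x16
Op 2 fold_right: fold axis v@8; visible region now rows[0,8) x cols[8,16) = 8x8
Op 3 fold_right: fold axis v@12; visible region now rows[0,8) x cols[12,16) = 8x4
Op 4 fold_left: fold axis v@14; visible region now rows[0,8) x cols[12,14) = 8x2
Op 5 cut(2, 1): punch at orig (2,13); cuts so far [(2, 13)]; region rows[0,8) x cols[12,14) = 8x2
Op 6 cut(1, 0): punch at orig (1,12); cuts so far [(1, 12), (2, 13)]; region rows[0,8) x cols[12,14) = 8x2
Unfold 1 (reflect across v@14): 4 holes -> [(1, 12), (1, 15), (2, 13), (2, 14)]
Unfold 2 (reflect across v@12): 8 holes -> [(1, 8), (1, 11), (1, 12), (1, 15), (2, 9), (2, 10), (2, 13), (2, 14)]
Unfold 3 (reflect across v@8): 16 holes -> [(1, 0), (1, 3), (1, 4), (1, 7), (1, 8), (1, 11), (1, 12), (1, 15), (2, 1), (2, 2), (2, 5), (2, 6), (2, 9), (2, 10), (2, 13), (2, 14)]
Unfold 4 (reflect across v@16): 32 holes -> [(1, 0), (1, 3), (1, 4), (1, 7), (1, 8), (1, 11), (1, 12), (1, 15), (1, 16), (1, 19), (1, 20), (1, 23), (1, 24), (1, 27), (1, 28), (1, 31), (2, 1), (2, 2), (2, 5), (2, 6), (2, 9), (2, 10), (2, 13), (2, 14), (2, 17), (2, 18), (2, 21), (2, 22), (2, 25), (2, 26), (2, 29), (2, 30)]
Holes: [(1, 0), (1, 3), (1, 4), (1, 7), (1, 8), (1, 11), (1, 12), (1, 15), (1, 16), (1, 19), (1, 20), (1, 23), (1, 24), (1, 27), (1, 28), (1, 31), (2, 1), (2, 2), (2, 5), (2, 6), (2, 9), (2, 10), (2, 13), (2, 14), (2, 17), (2, 18), (2, 21), (2, 22), (2, 25), (2, 26), (2, 29), (2, 30)]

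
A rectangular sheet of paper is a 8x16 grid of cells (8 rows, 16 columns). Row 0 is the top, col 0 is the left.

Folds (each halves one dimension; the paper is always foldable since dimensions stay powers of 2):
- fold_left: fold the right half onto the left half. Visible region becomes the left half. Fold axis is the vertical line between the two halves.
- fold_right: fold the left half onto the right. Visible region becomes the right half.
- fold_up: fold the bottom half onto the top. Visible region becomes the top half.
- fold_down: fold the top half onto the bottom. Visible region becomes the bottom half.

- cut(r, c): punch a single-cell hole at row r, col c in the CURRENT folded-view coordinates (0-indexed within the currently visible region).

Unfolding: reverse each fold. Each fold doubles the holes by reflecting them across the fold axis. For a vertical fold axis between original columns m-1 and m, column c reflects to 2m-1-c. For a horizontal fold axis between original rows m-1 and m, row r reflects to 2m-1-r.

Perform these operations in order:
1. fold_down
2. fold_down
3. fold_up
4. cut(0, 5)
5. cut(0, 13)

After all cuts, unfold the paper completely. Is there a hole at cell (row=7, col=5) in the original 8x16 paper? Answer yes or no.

Op 1 fold_down: fold axis h@4; visible region now rows[4,8) x cols[0,16) = 4x16
Op 2 fold_down: fold axis h@6; visible region now rows[6,8) x cols[0,16) = 2x16
Op 3 fold_up: fold axis h@7; visible region now rows[6,7) x cols[0,16) = 1x16
Op 4 cut(0, 5): punch at orig (6,5); cuts so far [(6, 5)]; region rows[6,7) x cols[0,16) = 1x16
Op 5 cut(0, 13): punch at orig (6,13); cuts so far [(6, 5), (6, 13)]; region rows[6,7) x cols[0,16) = 1x16
Unfold 1 (reflect across h@7): 4 holes -> [(6, 5), (6, 13), (7, 5), (7, 13)]
Unfold 2 (reflect across h@6): 8 holes -> [(4, 5), (4, 13), (5, 5), (5, 13), (6, 5), (6, 13), (7, 5), (7, 13)]
Unfold 3 (reflect across h@4): 16 holes -> [(0, 5), (0, 13), (1, 5), (1, 13), (2, 5), (2, 13), (3, 5), (3, 13), (4, 5), (4, 13), (5, 5), (5, 13), (6, 5), (6, 13), (7, 5), (7, 13)]
Holes: [(0, 5), (0, 13), (1, 5), (1, 13), (2, 5), (2, 13), (3, 5), (3, 13), (4, 5), (4, 13), (5, 5), (5, 13), (6, 5), (6, 13), (7, 5), (7, 13)]

Answer: yes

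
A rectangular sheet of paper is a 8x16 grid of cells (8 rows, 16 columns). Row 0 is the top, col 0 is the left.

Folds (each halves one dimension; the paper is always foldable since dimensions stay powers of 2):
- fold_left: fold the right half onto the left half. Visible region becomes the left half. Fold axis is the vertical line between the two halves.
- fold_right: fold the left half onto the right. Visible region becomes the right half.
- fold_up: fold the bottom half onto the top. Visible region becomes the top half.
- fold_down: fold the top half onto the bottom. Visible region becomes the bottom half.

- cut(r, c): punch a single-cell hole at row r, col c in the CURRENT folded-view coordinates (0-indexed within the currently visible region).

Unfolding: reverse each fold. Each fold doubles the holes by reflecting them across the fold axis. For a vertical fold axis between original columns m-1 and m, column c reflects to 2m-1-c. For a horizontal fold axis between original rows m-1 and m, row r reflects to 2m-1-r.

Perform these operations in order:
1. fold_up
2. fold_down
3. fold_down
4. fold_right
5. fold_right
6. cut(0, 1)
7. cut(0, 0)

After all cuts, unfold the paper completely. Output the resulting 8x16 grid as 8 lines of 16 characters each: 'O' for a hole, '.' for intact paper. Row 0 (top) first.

Op 1 fold_up: fold axis h@4; visible region now rows[0,4) x cols[0,16) = 4x16
Op 2 fold_down: fold axis h@2; visible region now rows[2,4) x cols[0,16) = 2x16
Op 3 fold_down: fold axis h@3; visible region now rows[3,4) x cols[0,16) = 1x16
Op 4 fold_right: fold axis v@8; visible region now rows[3,4) x cols[8,16) = 1x8
Op 5 fold_right: fold axis v@12; visible region now rows[3,4) x cols[12,16) = 1x4
Op 6 cut(0, 1): punch at orig (3,13); cuts so far [(3, 13)]; region rows[3,4) x cols[12,16) = 1x4
Op 7 cut(0, 0): punch at orig (3,12); cuts so far [(3, 12), (3, 13)]; region rows[3,4) x cols[12,16) = 1x4
Unfold 1 (reflect across v@12): 4 holes -> [(3, 10), (3, 11), (3, 12), (3, 13)]
Unfold 2 (reflect across v@8): 8 holes -> [(3, 2), (3, 3), (3, 4), (3, 5), (3, 10), (3, 11), (3, 12), (3, 13)]
Unfold 3 (reflect across h@3): 16 holes -> [(2, 2), (2, 3), (2, 4), (2, 5), (2, 10), (2, 11), (2, 12), (2, 13), (3, 2), (3, 3), (3, 4), (3, 5), (3, 10), (3, 11), (3, 12), (3, 13)]
Unfold 4 (reflect across h@2): 32 holes -> [(0, 2), (0, 3), (0, 4), (0, 5), (0, 10), (0, 11), (0, 12), (0, 13), (1, 2), (1, 3), (1, 4), (1, 5), (1, 10), (1, 11), (1, 12), (1, 13), (2, 2), (2, 3), (2, 4), (2, 5), (2, 10), (2, 11), (2, 12), (2, 13), (3, 2), (3, 3), (3, 4), (3, 5), (3, 10), (3, 11), (3, 12), (3, 13)]
Unfold 5 (reflect across h@4): 64 holes -> [(0, 2), (0, 3), (0, 4), (0, 5), (0, 10), (0, 11), (0, 12), (0, 13), (1, 2), (1, 3), (1, 4), (1, 5), (1, 10), (1, 11), (1, 12), (1, 13), (2, 2), (2, 3), (2, 4), (2, 5), (2, 10), (2, 11), (2, 12), (2, 13), (3, 2), (3, 3), (3, 4), (3, 5), (3, 10), (3, 11), (3, 12), (3, 13), (4, 2), (4, 3), (4, 4), (4, 5), (4, 10), (4, 11), (4, 12), (4, 13), (5, 2), (5, 3), (5, 4), (5, 5), (5, 10), (5, 11), (5, 12), (5, 13), (6, 2), (6, 3), (6, 4), (6, 5), (6, 10), (6, 11), (6, 12), (6, 13), (7, 2), (7, 3), (7, 4), (7, 5), (7, 10), (7, 11), (7, 12), (7, 13)]

Answer: ..OOOO....OOOO..
..OOOO....OOOO..
..OOOO....OOOO..
..OOOO....OOOO..
..OOOO....OOOO..
..OOOO....OOOO..
..OOOO....OOOO..
..OOOO....OOOO..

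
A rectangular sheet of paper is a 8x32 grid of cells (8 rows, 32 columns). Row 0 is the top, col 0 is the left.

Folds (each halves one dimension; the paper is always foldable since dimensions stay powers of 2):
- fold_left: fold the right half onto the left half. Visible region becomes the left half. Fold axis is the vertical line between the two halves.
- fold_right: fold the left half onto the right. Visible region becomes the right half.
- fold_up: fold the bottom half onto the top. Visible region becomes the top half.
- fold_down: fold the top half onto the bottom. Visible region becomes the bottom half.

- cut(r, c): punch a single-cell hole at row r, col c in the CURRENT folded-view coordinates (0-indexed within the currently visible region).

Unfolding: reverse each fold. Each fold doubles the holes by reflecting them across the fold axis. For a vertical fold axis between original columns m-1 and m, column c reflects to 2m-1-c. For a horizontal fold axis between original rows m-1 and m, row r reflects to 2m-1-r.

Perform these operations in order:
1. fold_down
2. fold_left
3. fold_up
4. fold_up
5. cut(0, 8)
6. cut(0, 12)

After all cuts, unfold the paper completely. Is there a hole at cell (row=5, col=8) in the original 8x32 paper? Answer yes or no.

Answer: yes

Derivation:
Op 1 fold_down: fold axis h@4; visible region now rows[4,8) x cols[0,32) = 4x32
Op 2 fold_left: fold axis v@16; visible region now rows[4,8) x cols[0,16) = 4x16
Op 3 fold_up: fold axis h@6; visible region now rows[4,6) x cols[0,16) = 2x16
Op 4 fold_up: fold axis h@5; visible region now rows[4,5) x cols[0,16) = 1x16
Op 5 cut(0, 8): punch at orig (4,8); cuts so far [(4, 8)]; region rows[4,5) x cols[0,16) = 1x16
Op 6 cut(0, 12): punch at orig (4,12); cuts so far [(4, 8), (4, 12)]; region rows[4,5) x cols[0,16) = 1x16
Unfold 1 (reflect across h@5): 4 holes -> [(4, 8), (4, 12), (5, 8), (5, 12)]
Unfold 2 (reflect across h@6): 8 holes -> [(4, 8), (4, 12), (5, 8), (5, 12), (6, 8), (6, 12), (7, 8), (7, 12)]
Unfold 3 (reflect across v@16): 16 holes -> [(4, 8), (4, 12), (4, 19), (4, 23), (5, 8), (5, 12), (5, 19), (5, 23), (6, 8), (6, 12), (6, 19), (6, 23), (7, 8), (7, 12), (7, 19), (7, 23)]
Unfold 4 (reflect across h@4): 32 holes -> [(0, 8), (0, 12), (0, 19), (0, 23), (1, 8), (1, 12), (1, 19), (1, 23), (2, 8), (2, 12), (2, 19), (2, 23), (3, 8), (3, 12), (3, 19), (3, 23), (4, 8), (4, 12), (4, 19), (4, 23), (5, 8), (5, 12), (5, 19), (5, 23), (6, 8), (6, 12), (6, 19), (6, 23), (7, 8), (7, 12), (7, 19), (7, 23)]
Holes: [(0, 8), (0, 12), (0, 19), (0, 23), (1, 8), (1, 12), (1, 19), (1, 23), (2, 8), (2, 12), (2, 19), (2, 23), (3, 8), (3, 12), (3, 19), (3, 23), (4, 8), (4, 12), (4, 19), (4, 23), (5, 8), (5, 12), (5, 19), (5, 23), (6, 8), (6, 12), (6, 19), (6, 23), (7, 8), (7, 12), (7, 19), (7, 23)]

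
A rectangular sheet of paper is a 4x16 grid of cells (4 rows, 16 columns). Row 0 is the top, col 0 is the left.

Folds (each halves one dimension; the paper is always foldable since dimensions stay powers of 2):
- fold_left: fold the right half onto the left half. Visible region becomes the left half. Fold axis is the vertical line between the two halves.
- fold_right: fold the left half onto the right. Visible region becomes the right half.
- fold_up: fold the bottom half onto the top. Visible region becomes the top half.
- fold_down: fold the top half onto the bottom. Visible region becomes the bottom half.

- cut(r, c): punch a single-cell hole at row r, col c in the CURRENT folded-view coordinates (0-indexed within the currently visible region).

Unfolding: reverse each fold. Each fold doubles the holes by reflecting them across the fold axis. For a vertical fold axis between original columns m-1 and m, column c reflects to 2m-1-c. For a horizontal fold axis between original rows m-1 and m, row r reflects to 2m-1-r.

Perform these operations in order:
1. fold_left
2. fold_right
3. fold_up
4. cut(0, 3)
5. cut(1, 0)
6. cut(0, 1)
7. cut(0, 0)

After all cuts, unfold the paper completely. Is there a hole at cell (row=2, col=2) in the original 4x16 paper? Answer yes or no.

Op 1 fold_left: fold axis v@8; visible region now rows[0,4) x cols[0,8) = 4x8
Op 2 fold_right: fold axis v@4; visible region now rows[0,4) x cols[4,8) = 4x4
Op 3 fold_up: fold axis h@2; visible region now rows[0,2) x cols[4,8) = 2x4
Op 4 cut(0, 3): punch at orig (0,7); cuts so far [(0, 7)]; region rows[0,2) x cols[4,8) = 2x4
Op 5 cut(1, 0): punch at orig (1,4); cuts so far [(0, 7), (1, 4)]; region rows[0,2) x cols[4,8) = 2x4
Op 6 cut(0, 1): punch at orig (0,5); cuts so far [(0, 5), (0, 7), (1, 4)]; region rows[0,2) x cols[4,8) = 2x4
Op 7 cut(0, 0): punch at orig (0,4); cuts so far [(0, 4), (0, 5), (0, 7), (1, 4)]; region rows[0,2) x cols[4,8) = 2x4
Unfold 1 (reflect across h@2): 8 holes -> [(0, 4), (0, 5), (0, 7), (1, 4), (2, 4), (3, 4), (3, 5), (3, 7)]
Unfold 2 (reflect across v@4): 16 holes -> [(0, 0), (0, 2), (0, 3), (0, 4), (0, 5), (0, 7), (1, 3), (1, 4), (2, 3), (2, 4), (3, 0), (3, 2), (3, 3), (3, 4), (3, 5), (3, 7)]
Unfold 3 (reflect across v@8): 32 holes -> [(0, 0), (0, 2), (0, 3), (0, 4), (0, 5), (0, 7), (0, 8), (0, 10), (0, 11), (0, 12), (0, 13), (0, 15), (1, 3), (1, 4), (1, 11), (1, 12), (2, 3), (2, 4), (2, 11), (2, 12), (3, 0), (3, 2), (3, 3), (3, 4), (3, 5), (3, 7), (3, 8), (3, 10), (3, 11), (3, 12), (3, 13), (3, 15)]
Holes: [(0, 0), (0, 2), (0, 3), (0, 4), (0, 5), (0, 7), (0, 8), (0, 10), (0, 11), (0, 12), (0, 13), (0, 15), (1, 3), (1, 4), (1, 11), (1, 12), (2, 3), (2, 4), (2, 11), (2, 12), (3, 0), (3, 2), (3, 3), (3, 4), (3, 5), (3, 7), (3, 8), (3, 10), (3, 11), (3, 12), (3, 13), (3, 15)]

Answer: no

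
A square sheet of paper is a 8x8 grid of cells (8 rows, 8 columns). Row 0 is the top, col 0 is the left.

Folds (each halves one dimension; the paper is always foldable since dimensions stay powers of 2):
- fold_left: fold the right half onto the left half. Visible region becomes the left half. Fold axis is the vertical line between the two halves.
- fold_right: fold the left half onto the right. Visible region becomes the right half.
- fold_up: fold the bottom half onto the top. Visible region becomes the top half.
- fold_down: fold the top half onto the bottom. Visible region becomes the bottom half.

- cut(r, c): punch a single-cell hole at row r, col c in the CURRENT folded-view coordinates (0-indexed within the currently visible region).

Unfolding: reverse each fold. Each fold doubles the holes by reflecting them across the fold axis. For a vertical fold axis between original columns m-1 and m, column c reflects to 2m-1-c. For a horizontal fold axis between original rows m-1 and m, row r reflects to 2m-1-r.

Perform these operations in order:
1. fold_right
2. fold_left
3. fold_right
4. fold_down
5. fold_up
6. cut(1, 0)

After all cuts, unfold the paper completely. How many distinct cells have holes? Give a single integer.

Answer: 32

Derivation:
Op 1 fold_right: fold axis v@4; visible region now rows[0,8) x cols[4,8) = 8x4
Op 2 fold_left: fold axis v@6; visible region now rows[0,8) x cols[4,6) = 8x2
Op 3 fold_right: fold axis v@5; visible region now rows[0,8) x cols[5,6) = 8x1
Op 4 fold_down: fold axis h@4; visible region now rows[4,8) x cols[5,6) = 4x1
Op 5 fold_up: fold axis h@6; visible region now rows[4,6) x cols[5,6) = 2x1
Op 6 cut(1, 0): punch at orig (5,5); cuts so far [(5, 5)]; region rows[4,6) x cols[5,6) = 2x1
Unfold 1 (reflect across h@6): 2 holes -> [(5, 5), (6, 5)]
Unfold 2 (reflect across h@4): 4 holes -> [(1, 5), (2, 5), (5, 5), (6, 5)]
Unfold 3 (reflect across v@5): 8 holes -> [(1, 4), (1, 5), (2, 4), (2, 5), (5, 4), (5, 5), (6, 4), (6, 5)]
Unfold 4 (reflect across v@6): 16 holes -> [(1, 4), (1, 5), (1, 6), (1, 7), (2, 4), (2, 5), (2, 6), (2, 7), (5, 4), (5, 5), (5, 6), (5, 7), (6, 4), (6, 5), (6, 6), (6, 7)]
Unfold 5 (reflect across v@4): 32 holes -> [(1, 0), (1, 1), (1, 2), (1, 3), (1, 4), (1, 5), (1, 6), (1, 7), (2, 0), (2, 1), (2, 2), (2, 3), (2, 4), (2, 5), (2, 6), (2, 7), (5, 0), (5, 1), (5, 2), (5, 3), (5, 4), (5, 5), (5, 6), (5, 7), (6, 0), (6, 1), (6, 2), (6, 3), (6, 4), (6, 5), (6, 6), (6, 7)]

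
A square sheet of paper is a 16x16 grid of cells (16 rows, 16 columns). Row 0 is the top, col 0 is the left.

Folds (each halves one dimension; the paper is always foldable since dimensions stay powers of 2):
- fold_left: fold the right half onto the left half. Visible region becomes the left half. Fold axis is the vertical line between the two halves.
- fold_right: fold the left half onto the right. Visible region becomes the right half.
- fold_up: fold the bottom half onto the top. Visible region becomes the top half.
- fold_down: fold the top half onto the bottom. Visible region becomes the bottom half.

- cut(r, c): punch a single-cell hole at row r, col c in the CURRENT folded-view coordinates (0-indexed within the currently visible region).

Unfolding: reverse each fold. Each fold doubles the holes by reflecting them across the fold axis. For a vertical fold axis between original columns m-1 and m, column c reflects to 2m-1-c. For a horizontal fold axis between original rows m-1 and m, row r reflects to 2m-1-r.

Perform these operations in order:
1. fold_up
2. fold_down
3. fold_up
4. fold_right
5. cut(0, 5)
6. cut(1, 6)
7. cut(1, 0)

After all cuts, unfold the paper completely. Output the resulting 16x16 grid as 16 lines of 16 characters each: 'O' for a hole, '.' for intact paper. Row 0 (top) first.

Op 1 fold_up: fold axis h@8; visible region now rows[0,8) x cols[0,16) = 8x16
Op 2 fold_down: fold axis h@4; visible region now rows[4,8) x cols[0,16) = 4x16
Op 3 fold_up: fold axis h@6; visible region now rows[4,6) x cols[0,16) = 2x16
Op 4 fold_right: fold axis v@8; visible region now rows[4,6) x cols[8,16) = 2x8
Op 5 cut(0, 5): punch at orig (4,13); cuts so far [(4, 13)]; region rows[4,6) x cols[8,16) = 2x8
Op 6 cut(1, 6): punch at orig (5,14); cuts so far [(4, 13), (5, 14)]; region rows[4,6) x cols[8,16) = 2x8
Op 7 cut(1, 0): punch at orig (5,8); cuts so far [(4, 13), (5, 8), (5, 14)]; region rows[4,6) x cols[8,16) = 2x8
Unfold 1 (reflect across v@8): 6 holes -> [(4, 2), (4, 13), (5, 1), (5, 7), (5, 8), (5, 14)]
Unfold 2 (reflect across h@6): 12 holes -> [(4, 2), (4, 13), (5, 1), (5, 7), (5, 8), (5, 14), (6, 1), (6, 7), (6, 8), (6, 14), (7, 2), (7, 13)]
Unfold 3 (reflect across h@4): 24 holes -> [(0, 2), (0, 13), (1, 1), (1, 7), (1, 8), (1, 14), (2, 1), (2, 7), (2, 8), (2, 14), (3, 2), (3, 13), (4, 2), (4, 13), (5, 1), (5, 7), (5, 8), (5, 14), (6, 1), (6, 7), (6, 8), (6, 14), (7, 2), (7, 13)]
Unfold 4 (reflect across h@8): 48 holes -> [(0, 2), (0, 13), (1, 1), (1, 7), (1, 8), (1, 14), (2, 1), (2, 7), (2, 8), (2, 14), (3, 2), (3, 13), (4, 2), (4, 13), (5, 1), (5, 7), (5, 8), (5, 14), (6, 1), (6, 7), (6, 8), (6, 14), (7, 2), (7, 13), (8, 2), (8, 13), (9, 1), (9, 7), (9, 8), (9, 14), (10, 1), (10, 7), (10, 8), (10, 14), (11, 2), (11, 13), (12, 2), (12, 13), (13, 1), (13, 7), (13, 8), (13, 14), (14, 1), (14, 7), (14, 8), (14, 14), (15, 2), (15, 13)]

Answer: ..O..........O..
.O.....OO.....O.
.O.....OO.....O.
..O..........O..
..O..........O..
.O.....OO.....O.
.O.....OO.....O.
..O..........O..
..O..........O..
.O.....OO.....O.
.O.....OO.....O.
..O..........O..
..O..........O..
.O.....OO.....O.
.O.....OO.....O.
..O..........O..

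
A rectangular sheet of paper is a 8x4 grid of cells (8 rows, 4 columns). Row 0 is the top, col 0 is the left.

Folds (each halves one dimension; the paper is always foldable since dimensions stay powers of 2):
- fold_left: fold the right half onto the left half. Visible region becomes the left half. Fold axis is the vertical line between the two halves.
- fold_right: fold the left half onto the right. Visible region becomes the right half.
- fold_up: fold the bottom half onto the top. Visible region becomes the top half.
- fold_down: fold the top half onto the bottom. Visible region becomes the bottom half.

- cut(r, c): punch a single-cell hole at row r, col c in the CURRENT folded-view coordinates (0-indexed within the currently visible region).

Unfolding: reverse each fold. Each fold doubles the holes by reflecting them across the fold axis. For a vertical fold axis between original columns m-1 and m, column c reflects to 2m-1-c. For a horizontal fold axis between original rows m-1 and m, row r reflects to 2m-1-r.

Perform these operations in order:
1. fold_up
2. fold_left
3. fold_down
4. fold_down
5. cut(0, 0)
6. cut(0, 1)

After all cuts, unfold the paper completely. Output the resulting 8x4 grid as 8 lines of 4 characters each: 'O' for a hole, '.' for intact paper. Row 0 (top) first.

Answer: OOOO
OOOO
OOOO
OOOO
OOOO
OOOO
OOOO
OOOO

Derivation:
Op 1 fold_up: fold axis h@4; visible region now rows[0,4) x cols[0,4) = 4x4
Op 2 fold_left: fold axis v@2; visible region now rows[0,4) x cols[0,2) = 4x2
Op 3 fold_down: fold axis h@2; visible region now rows[2,4) x cols[0,2) = 2x2
Op 4 fold_down: fold axis h@3; visible region now rows[3,4) x cols[0,2) = 1x2
Op 5 cut(0, 0): punch at orig (3,0); cuts so far [(3, 0)]; region rows[3,4) x cols[0,2) = 1x2
Op 6 cut(0, 1): punch at orig (3,1); cuts so far [(3, 0), (3, 1)]; region rows[3,4) x cols[0,2) = 1x2
Unfold 1 (reflect across h@3): 4 holes -> [(2, 0), (2, 1), (3, 0), (3, 1)]
Unfold 2 (reflect across h@2): 8 holes -> [(0, 0), (0, 1), (1, 0), (1, 1), (2, 0), (2, 1), (3, 0), (3, 1)]
Unfold 3 (reflect across v@2): 16 holes -> [(0, 0), (0, 1), (0, 2), (0, 3), (1, 0), (1, 1), (1, 2), (1, 3), (2, 0), (2, 1), (2, 2), (2, 3), (3, 0), (3, 1), (3, 2), (3, 3)]
Unfold 4 (reflect across h@4): 32 holes -> [(0, 0), (0, 1), (0, 2), (0, 3), (1, 0), (1, 1), (1, 2), (1, 3), (2, 0), (2, 1), (2, 2), (2, 3), (3, 0), (3, 1), (3, 2), (3, 3), (4, 0), (4, 1), (4, 2), (4, 3), (5, 0), (5, 1), (5, 2), (5, 3), (6, 0), (6, 1), (6, 2), (6, 3), (7, 0), (7, 1), (7, 2), (7, 3)]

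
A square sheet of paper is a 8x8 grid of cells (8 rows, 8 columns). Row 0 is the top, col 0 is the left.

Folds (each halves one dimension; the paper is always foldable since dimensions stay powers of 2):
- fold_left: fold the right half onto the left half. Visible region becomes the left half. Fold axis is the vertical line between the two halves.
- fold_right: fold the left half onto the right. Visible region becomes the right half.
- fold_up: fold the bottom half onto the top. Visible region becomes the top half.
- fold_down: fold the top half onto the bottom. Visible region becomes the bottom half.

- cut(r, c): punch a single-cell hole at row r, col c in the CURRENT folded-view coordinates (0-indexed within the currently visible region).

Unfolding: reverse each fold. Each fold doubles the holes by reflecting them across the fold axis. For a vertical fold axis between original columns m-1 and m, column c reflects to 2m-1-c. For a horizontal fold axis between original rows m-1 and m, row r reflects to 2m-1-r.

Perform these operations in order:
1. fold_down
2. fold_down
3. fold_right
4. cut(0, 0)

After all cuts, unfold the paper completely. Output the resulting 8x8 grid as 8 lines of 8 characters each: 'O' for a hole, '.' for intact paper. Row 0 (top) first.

Answer: ........
...OO...
...OO...
........
........
...OO...
...OO...
........

Derivation:
Op 1 fold_down: fold axis h@4; visible region now rows[4,8) x cols[0,8) = 4x8
Op 2 fold_down: fold axis h@6; visible region now rows[6,8) x cols[0,8) = 2x8
Op 3 fold_right: fold axis v@4; visible region now rows[6,8) x cols[4,8) = 2x4
Op 4 cut(0, 0): punch at orig (6,4); cuts so far [(6, 4)]; region rows[6,8) x cols[4,8) = 2x4
Unfold 1 (reflect across v@4): 2 holes -> [(6, 3), (6, 4)]
Unfold 2 (reflect across h@6): 4 holes -> [(5, 3), (5, 4), (6, 3), (6, 4)]
Unfold 3 (reflect across h@4): 8 holes -> [(1, 3), (1, 4), (2, 3), (2, 4), (5, 3), (5, 4), (6, 3), (6, 4)]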